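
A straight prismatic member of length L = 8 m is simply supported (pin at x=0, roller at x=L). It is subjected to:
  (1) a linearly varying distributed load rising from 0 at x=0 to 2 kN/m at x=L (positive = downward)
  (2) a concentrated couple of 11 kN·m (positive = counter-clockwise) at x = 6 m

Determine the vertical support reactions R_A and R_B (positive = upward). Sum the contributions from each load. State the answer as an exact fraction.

R_A = 97/24 kN, R_B = 95/24 kN

Load 1 — triangular load w₀=2 kN/m (0→w₀ over full span):
  R_A = w₀L/6 = 2·8/6 = 8/3 kN
  R_B = w₀L/3 = 2·8/3 = 16/3 kN
Load 2 — applied couple M₀=11 kN·m at a=6 m (b=L-a=2):
  R_A = M₀/L = 11/8 kN
  R_B = -M₀/L = -11/8 kN
Superposition: R_A = 97/24 kN, R_B = 95/24 kN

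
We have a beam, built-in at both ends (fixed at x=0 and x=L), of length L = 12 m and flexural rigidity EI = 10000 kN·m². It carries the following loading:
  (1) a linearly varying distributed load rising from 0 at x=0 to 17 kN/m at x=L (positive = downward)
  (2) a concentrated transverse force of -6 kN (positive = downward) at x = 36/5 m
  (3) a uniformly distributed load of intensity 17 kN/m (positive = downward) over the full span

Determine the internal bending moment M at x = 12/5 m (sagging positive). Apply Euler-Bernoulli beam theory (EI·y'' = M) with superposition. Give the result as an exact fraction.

M(12/5) = -11088/625 kN·m

Load 1 — triangular load w₀=17 kN/m (0→w₀ over full span):
  M_1 = 3w₀Lx/20 - w₀L²/30 - w₀x³/(6L) = 3·17·12·(12/5)/20 - 17·12²/30 - 17·(12/5)³/(6·12) = -1428/125 kN·m
Load 2 — point force P=-6 kN at a=36/5 m (b=L-a=24/5):
  M_2 = Pb²(3a+b)x/L³ - Pab²/L²  [x≤a] = (-6)·(24/5)²·(3·(36/5)+(24/5))·(12/5)/12³ - (-6)·(36/5)·(24/5)²/12² = 1152/625 kN·m
Load 3 — uniform load w=17 kN/m over full span:
  M_3 = wLx/2 - wL²/12 - wx²/2 = 17·12·(12/5)/2 - 17·12²/12 - 17·(12/5)²/2 = -204/25 kN·m
Superposition: M = Σ M_i = -11088/625 kN·m ≈ -17.740800 kN·m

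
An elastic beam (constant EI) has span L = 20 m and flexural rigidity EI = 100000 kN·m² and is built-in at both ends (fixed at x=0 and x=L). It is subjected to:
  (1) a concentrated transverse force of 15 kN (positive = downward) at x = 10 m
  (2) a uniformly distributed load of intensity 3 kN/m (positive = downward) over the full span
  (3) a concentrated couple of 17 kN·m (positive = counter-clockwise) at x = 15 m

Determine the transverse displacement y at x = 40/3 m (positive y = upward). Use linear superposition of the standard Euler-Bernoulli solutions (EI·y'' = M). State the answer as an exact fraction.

y(40/3) = -2503/162000 m

Load 1 — point force P=15 kN at a=10 m (b=L-a=10):
  y_1 = -Pa²(L-x)²(3bL-(3b+a)(L-x))/(6L³EI)  [x>a] = -15·10²·(20-(40/3))²·(3·10·20-(3·10+10)·(20-(40/3)))/(6·20³·100000) = -1/216 m
Load 2 — uniform load w=3 kN/m over full span:
  y_2 = -wx²(L-x)²/(24EI) = -3·(40/3)²·(20-(40/3))²/(24·100000) = -4/405 m
Load 3 — applied couple M₀=17 kN·m at a=15 m (b=L-a=5):
  y_3 = (R_Ax³/6 - M_Ax²/2)/EI  [x≤a] with R_A=153/160, M_A=85/16 = ((153/160)·(40/3)³/6 - (85/16)·(40/3)²/2)/100000 = -17/18000 m
Superposition: y = Σ y_i = -2503/162000 m ≈ -0.015451 m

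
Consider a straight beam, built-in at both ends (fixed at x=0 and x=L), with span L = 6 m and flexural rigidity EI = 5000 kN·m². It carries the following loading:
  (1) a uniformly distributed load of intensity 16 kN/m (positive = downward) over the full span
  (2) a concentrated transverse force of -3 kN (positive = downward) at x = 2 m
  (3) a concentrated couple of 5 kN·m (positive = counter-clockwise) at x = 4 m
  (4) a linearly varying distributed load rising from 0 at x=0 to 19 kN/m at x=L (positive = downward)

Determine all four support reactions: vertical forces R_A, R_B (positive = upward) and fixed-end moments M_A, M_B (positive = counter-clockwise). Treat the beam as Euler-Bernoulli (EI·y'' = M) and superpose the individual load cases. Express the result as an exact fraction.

R_A = 5759/90 kN, M_A = 349/5 kN·m, R_B = 7741/90 kN, M_B = -1213/15 kN·m

Load 1 — uniform load w=16 kN/m over full span:
  R_A = wL/2 = 16·6/2 = 48 kN
  M_A = wL²/12 = 16·6²/12 = 48 kN·m
  R_B = wL/2 = 16·6/2 = 48 kN
  M_B = -wL²/12 = -16·6²/12 = -48 kN·m
Load 2 — point force P=-3 kN at a=2 m (b=L-a=4):
  R_A = Pb²(3a+b)/L³ = (-3)·4²·(3·2+4)/6³ = -20/9 kN
  M_A = Pab²/L² = (-3)·2·4²/6² = -8/3 kN·m
  R_B = Pa²(a+3b)/L³ = (-3)·2²·(2+3·4)/6³ = -7/9 kN
  M_B = -Pa²b/L² = -(-3)·2²·4/6² = 4/3 kN·m
Load 3 — applied couple M₀=5 kN·m at a=4 m (b=L-a=2):
  R_A = 6M₀ab/L³ = 6·5·4·2/6³ = 10/9 kN
  M_A = M₀b(2a-b)/L² = 5·2·(2·4-2)/6² = 5/3 kN·m
  R_B = -6M₀ab/L³ = -6·5·4·2/6³ = -10/9 kN
  M_B = M₀a(2b-a)/L² = 5·4·(2·2-4)/6² = 0 kN·m
Load 4 — triangular load w₀=19 kN/m (0→w₀ over full span):
  R_A = 3w₀L/20 = 3·19·6/20 = 171/10 kN
  M_A = w₀L²/30 = 19·6²/30 = 114/5 kN·m
  R_B = 7w₀L/20 = 7·19·6/20 = 399/10 kN
  M_B = -w₀L²/20 = -19·6²/20 = -171/5 kN·m
Superposition: R_A = 5759/90 kN, M_A = 349/5 kN·m, R_B = 7741/90 kN, M_B = -1213/15 kN·m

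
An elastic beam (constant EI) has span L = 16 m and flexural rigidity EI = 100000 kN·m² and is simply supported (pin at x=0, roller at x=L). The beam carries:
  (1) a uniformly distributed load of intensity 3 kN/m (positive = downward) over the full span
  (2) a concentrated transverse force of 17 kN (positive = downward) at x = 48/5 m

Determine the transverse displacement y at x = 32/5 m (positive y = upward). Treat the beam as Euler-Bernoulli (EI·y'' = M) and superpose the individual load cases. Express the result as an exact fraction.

y(32/5) = -216832/5859375 m

Load 1 — uniform load w=3 kN/m over full span:
  y_1 = -wx(L³-2Lx²+x³)/(24EI) = -3·(32/5)·(16³-2·16·(32/5)²+(32/5)³)/(24·100000) = -47616/1953125 m
Load 2 — point force P=17 kN at a=48/5 m (b=L-a=32/5):
  y_2 = -Pbx(L²-b²-x²)/(6LEI)  [x≤a] = -17·(32/5)·(32/5)·(16²-(32/5)²-(32/5)²)/(6·16·100000) = -73984/5859375 m
Superposition: y = Σ y_i = -216832/5859375 m ≈ -0.037006 m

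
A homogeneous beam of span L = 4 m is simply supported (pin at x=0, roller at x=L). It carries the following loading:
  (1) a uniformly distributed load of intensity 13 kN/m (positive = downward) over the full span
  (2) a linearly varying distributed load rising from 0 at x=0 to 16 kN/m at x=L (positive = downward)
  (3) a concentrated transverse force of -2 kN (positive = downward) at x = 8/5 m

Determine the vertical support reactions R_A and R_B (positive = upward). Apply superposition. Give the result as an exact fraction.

Load 1 — uniform load w=13 kN/m over full span:
  R_A = wL/2 = 13·4/2 = 26 kN
  R_B = wL/2 = 13·4/2 = 26 kN
Load 2 — triangular load w₀=16 kN/m (0→w₀ over full span):
  R_A = w₀L/6 = 16·4/6 = 32/3 kN
  R_B = w₀L/3 = 16·4/3 = 64/3 kN
Load 3 — point force P=-2 kN at a=8/5 m (b=L-a=12/5):
  R_A = Pb/L = (-2)·(12/5)/4 = -6/5 kN
  R_B = Pa/L = (-2)·(8/5)/4 = -4/5 kN
Superposition: R_A = 532/15 kN, R_B = 698/15 kN

R_A = 532/15 kN, R_B = 698/15 kN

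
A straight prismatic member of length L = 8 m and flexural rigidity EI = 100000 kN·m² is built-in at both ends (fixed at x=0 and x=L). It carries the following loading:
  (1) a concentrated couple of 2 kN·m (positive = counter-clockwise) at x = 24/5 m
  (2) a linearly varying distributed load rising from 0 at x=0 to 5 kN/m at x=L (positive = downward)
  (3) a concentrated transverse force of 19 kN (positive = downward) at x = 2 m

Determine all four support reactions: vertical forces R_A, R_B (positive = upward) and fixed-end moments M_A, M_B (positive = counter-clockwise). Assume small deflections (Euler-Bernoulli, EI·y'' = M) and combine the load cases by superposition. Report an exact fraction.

Load 1 — applied couple M₀=2 kN·m at a=24/5 m (b=L-a=16/5):
  R_A = 6M₀ab/L³ = 6·2·(24/5)·(16/5)/8³ = 9/25 kN
  M_A = M₀b(2a-b)/L² = 2·(16/5)·(2·(24/5)-(16/5))/8² = 16/25 kN·m
  R_B = -6M₀ab/L³ = -6·2·(24/5)·(16/5)/8³ = -9/25 kN
  M_B = M₀a(2b-a)/L² = 2·(24/5)·(2·(16/5)-(24/5))/8² = 6/25 kN·m
Load 2 — triangular load w₀=5 kN/m (0→w₀ over full span):
  R_A = 3w₀L/20 = 3·5·8/20 = 6 kN
  M_A = w₀L²/30 = 5·8²/30 = 32/3 kN·m
  R_B = 7w₀L/20 = 7·5·8/20 = 14 kN
  M_B = -w₀L²/20 = -5·8²/20 = -16 kN·m
Load 3 — point force P=19 kN at a=2 m (b=L-a=6):
  R_A = Pb²(3a+b)/L³ = 19·6²·(3·2+6)/8³ = 513/32 kN
  M_A = Pab²/L² = 19·2·6²/8² = 171/8 kN·m
  R_B = Pa²(a+3b)/L³ = 19·2²·(2+3·6)/8³ = 95/32 kN
  M_B = -Pa²b/L² = -19·2²·6/8² = -57/8 kN·m
Superposition: R_A = 17913/800 kN, M_A = 19609/600 kN·m, R_B = 13287/800 kN, M_B = -4577/200 kN·m

R_A = 17913/800 kN, M_A = 19609/600 kN·m, R_B = 13287/800 kN, M_B = -4577/200 kN·m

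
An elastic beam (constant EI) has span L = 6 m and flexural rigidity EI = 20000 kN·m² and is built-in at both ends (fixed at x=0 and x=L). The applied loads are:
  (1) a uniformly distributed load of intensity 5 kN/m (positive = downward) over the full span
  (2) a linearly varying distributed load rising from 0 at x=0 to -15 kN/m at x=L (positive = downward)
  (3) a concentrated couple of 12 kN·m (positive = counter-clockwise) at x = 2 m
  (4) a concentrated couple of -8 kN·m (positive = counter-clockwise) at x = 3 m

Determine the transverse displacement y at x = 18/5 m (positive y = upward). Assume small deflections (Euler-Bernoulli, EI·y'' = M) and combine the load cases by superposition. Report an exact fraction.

y(18/5) = 1263/1953125 m

Load 1 — uniform load w=5 kN/m over full span:
  y_1 = -wx²(L-x)²/(24EI) = -5·(18/5)²·(6-(18/5))²/(24·20000) = -243/312500 m
Load 2 — triangular load w₀=-15 kN/m (0→w₀ over full span):
  y_2 = -w₀x²(L-x)²(x+2L)/(120LEI) = -(-15)·(18/5)²·(6-(18/5))²·((18/5)+2·6)/(120·6·20000) = 9477/7812500 m
Load 3 — applied couple M₀=12 kN·m at a=2 m (b=L-a=4):
  y_3 = (R_Ax³/6 - M_Ax²/2 - M₀(x-a)²/2)/EI  [x>a] with R_A=8/3, M_A=0 = ((8/3)·(18/5)³/6 - 0·(18/5)²/2 - 12·((18/5)-2)²/2)/20000 = 21/78125 m
Load 4 — applied couple M₀=-8 kN·m at a=3 m (b=L-a=3):
  y_4 = (R_Ax³/6 - M_Ax²/2 - M₀(x-a)²/2)/EI  [x>a] with R_A=-2, M_A=-2 = ((-2)·(18/5)³/6 - (-2)·(18/5)²/2 - (-8)·((18/5)-3)²/2)/20000 = -9/156250 m
Superposition: y = Σ y_i = 1263/1953125 m ≈ 0.000647 m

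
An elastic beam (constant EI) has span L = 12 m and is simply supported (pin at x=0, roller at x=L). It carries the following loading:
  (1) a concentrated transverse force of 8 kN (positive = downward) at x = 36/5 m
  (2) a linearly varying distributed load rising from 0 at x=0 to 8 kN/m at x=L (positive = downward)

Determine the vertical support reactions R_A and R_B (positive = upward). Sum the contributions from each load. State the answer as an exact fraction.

Load 1 — point force P=8 kN at a=36/5 m (b=L-a=24/5):
  R_A = Pb/L = 8·(24/5)/12 = 16/5 kN
  R_B = Pa/L = 8·(36/5)/12 = 24/5 kN
Load 2 — triangular load w₀=8 kN/m (0→w₀ over full span):
  R_A = w₀L/6 = 8·12/6 = 16 kN
  R_B = w₀L/3 = 8·12/3 = 32 kN
Superposition: R_A = 96/5 kN, R_B = 184/5 kN

R_A = 96/5 kN, R_B = 184/5 kN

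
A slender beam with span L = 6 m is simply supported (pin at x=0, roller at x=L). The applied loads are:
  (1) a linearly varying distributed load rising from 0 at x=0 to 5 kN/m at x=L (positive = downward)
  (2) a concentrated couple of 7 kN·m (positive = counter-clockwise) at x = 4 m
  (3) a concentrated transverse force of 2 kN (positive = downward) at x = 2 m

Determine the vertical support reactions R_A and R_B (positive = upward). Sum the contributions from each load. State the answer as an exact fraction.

Load 1 — triangular load w₀=5 kN/m (0→w₀ over full span):
  R_A = w₀L/6 = 5·6/6 = 5 kN
  R_B = w₀L/3 = 5·6/3 = 10 kN
Load 2 — applied couple M₀=7 kN·m at a=4 m (b=L-a=2):
  R_A = M₀/L = 7/6 kN
  R_B = -M₀/L = -7/6 kN
Load 3 — point force P=2 kN at a=2 m (b=L-a=4):
  R_A = Pb/L = 2·4/6 = 4/3 kN
  R_B = Pa/L = 2·2/6 = 2/3 kN
Superposition: R_A = 15/2 kN, R_B = 19/2 kN

R_A = 15/2 kN, R_B = 19/2 kN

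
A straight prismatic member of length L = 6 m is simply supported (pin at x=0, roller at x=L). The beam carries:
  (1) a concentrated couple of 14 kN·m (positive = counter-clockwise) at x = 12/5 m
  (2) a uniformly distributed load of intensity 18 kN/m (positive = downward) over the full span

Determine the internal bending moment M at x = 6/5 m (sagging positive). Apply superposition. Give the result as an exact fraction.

Load 1 — applied couple M₀=14 kN·m at a=12/5 m (b=L-a=18/5):
  M_1 = M₀x/L  [x≤a] = 14·(6/5)/6 = 14/5 kN·m
Load 2 — uniform load w=18 kN/m over full span:
  M_2 = wx(L-x)/2 = 18·(6/5)·(6-(6/5))/2 = 1296/25 kN·m
Superposition: M = Σ M_i = 1366/25 kN·m ≈ 54.640000 kN·m

M(6/5) = 1366/25 kN·m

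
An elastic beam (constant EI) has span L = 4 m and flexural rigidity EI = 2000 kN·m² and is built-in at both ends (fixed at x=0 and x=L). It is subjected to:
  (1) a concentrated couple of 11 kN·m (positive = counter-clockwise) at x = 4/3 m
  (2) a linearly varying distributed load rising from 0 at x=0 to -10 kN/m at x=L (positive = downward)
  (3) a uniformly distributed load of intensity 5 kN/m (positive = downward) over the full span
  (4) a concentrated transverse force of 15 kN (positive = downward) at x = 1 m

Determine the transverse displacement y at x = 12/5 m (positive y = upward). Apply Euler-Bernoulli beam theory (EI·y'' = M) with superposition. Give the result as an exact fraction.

Load 1 — applied couple M₀=11 kN·m at a=4/3 m (b=L-a=8/3):
  y_1 = (R_Ax³/6 - M_Ax²/2 - M₀(x-a)²/2)/EI  [x>a] with R_A=11/3, M_A=0 = ((11/3)·(12/5)³/6 - 0·(12/5)²/2 - 11·((12/5)-(4/3))²/2)/2000 = 154/140625 m
Load 2 — triangular load w₀=-10 kN/m (0→w₀ over full span):
  y_2 = -w₀x²(L-x)²(x+2L)/(120LEI) = -(-10)·(12/5)²·(4-(12/5))²·((12/5)+2·4)/(120·4·2000) = 624/390625 m
Load 3 — uniform load w=5 kN/m over full span:
  y_3 = -wx²(L-x)²/(24EI) = -5·(12/5)²·(4-(12/5))²/(24·2000) = -24/15625 m
Load 4 — point force P=15 kN at a=1 m (b=L-a=3):
  y_4 = -Pa²(L-x)²(3bL-(3b+a)(L-x))/(6L³EI)  [x>a] = -15·1²·(4-(12/5))²·(3·3·4-(3·3+1)·(4-(12/5)))/(6·4³·2000) = -1/1000 m
Superposition: y = Σ y_i = 4403/28125000 m ≈ 0.000157 m

y(12/5) = 4403/28125000 m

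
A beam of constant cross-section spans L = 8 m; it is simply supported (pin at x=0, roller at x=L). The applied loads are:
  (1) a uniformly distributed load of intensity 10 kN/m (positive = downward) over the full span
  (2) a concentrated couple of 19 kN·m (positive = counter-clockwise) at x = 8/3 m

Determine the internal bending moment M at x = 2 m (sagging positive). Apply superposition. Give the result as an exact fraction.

Load 1 — uniform load w=10 kN/m over full span:
  M_1 = wx(L-x)/2 = 10·2·(8-2)/2 = 60 kN·m
Load 2 — applied couple M₀=19 kN·m at a=8/3 m (b=L-a=16/3):
  M_2 = M₀x/L  [x≤a] = 19·2/8 = 19/4 kN·m
Superposition: M = Σ M_i = 259/4 kN·m ≈ 64.750000 kN·m

M(2) = 259/4 kN·m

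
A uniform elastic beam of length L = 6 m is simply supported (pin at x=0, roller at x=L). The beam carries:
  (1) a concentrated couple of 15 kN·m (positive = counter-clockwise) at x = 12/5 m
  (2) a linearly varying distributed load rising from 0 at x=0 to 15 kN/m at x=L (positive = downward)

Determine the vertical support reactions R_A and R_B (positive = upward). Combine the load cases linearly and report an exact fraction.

R_A = 35/2 kN, R_B = 55/2 kN

Load 1 — applied couple M₀=15 kN·m at a=12/5 m (b=L-a=18/5):
  R_A = M₀/L = 15/6 = 5/2 kN
  R_B = -M₀/L = -15/6 = -5/2 kN
Load 2 — triangular load w₀=15 kN/m (0→w₀ over full span):
  R_A = w₀L/6 = 15·6/6 = 15 kN
  R_B = w₀L/3 = 15·6/3 = 30 kN
Superposition: R_A = 35/2 kN, R_B = 55/2 kN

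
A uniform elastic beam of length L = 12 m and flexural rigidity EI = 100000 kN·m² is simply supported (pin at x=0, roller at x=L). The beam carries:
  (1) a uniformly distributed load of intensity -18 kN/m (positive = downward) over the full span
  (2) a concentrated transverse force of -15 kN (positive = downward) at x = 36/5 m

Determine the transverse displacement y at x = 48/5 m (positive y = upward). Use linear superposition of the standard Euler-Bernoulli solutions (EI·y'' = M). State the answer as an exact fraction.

Load 1 — uniform load w=-18 kN/m over full span:
  y_1 = -wx(L³-2Lx²+x³)/(24EI) = -(-18)·(48/5)·(12³-2·12·(48/5)²+(48/5)³)/(24·100000) = 56376/1953125 m
Load 2 — point force P=-15 kN at a=36/5 m (b=L-a=24/5):
  y_2 = -Pa(L-x)(2Lx-a²-x²)/(6LEI)  [x>a] = -(-15)·(36/5)·(12-(48/5))·(2·12·(48/5)-(36/5)²-(48/5)²)/(6·12·100000) = 243/78125 m
Superposition: y = Σ y_i = 62451/1953125 m ≈ 0.031975 m

y(48/5) = 62451/1953125 m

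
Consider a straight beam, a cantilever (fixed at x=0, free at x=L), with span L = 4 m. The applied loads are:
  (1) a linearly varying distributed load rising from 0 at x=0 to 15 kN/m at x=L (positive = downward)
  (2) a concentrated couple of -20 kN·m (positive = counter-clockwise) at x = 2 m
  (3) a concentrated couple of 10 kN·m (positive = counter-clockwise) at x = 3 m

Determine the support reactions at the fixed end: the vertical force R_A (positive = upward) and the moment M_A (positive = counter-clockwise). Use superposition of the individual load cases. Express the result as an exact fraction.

R_A = 30 kN, M_A = 90 kN·m

Load 1 — triangular load w₀=15 kN/m (0→w₀ over full span):
  R_A = w₀L/2 = 15·4/2 = 30 kN
  M_A = w₀L²/3 = 15·4²/3 = 80 kN·m
Load 2 — applied couple M₀=-20 kN·m at a=2 m (b=L-a=2):
  R_A = 0 kN
  M_A = -M₀ = -(-20) = 20 kN·m
Load 3 — applied couple M₀=10 kN·m at a=3 m (b=L-a=1):
  R_A = 0 kN
  M_A = -M₀ = -10 kN·m
Superposition: R_A = 30 kN, M_A = 90 kN·m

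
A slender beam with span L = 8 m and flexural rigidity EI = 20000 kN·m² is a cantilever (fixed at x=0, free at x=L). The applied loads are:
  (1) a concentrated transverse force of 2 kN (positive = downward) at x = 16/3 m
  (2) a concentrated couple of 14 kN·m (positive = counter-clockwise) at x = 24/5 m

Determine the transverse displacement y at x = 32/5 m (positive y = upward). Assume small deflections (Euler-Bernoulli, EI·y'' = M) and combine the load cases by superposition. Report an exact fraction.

Load 1 — point force P=2 kN at a=16/3 m (b=L-a=8/3):
  y_1 = -Pa²(3x-a)/(6EI)  [x>a] = -2·(16/3)²·(3·(32/5)-(16/3))/(6·20000) = -1664/253125 m
Load 2 — applied couple M₀=14 kN·m at a=24/5 m (b=L-a=16/5):
  y_2 = M₀a(2x-a)/(2EI)  [x>a] = 14·(24/5)·(2·(32/5)-(24/5))/(2·20000) = 42/3125 m
Superposition: y = Σ y_i = 1738/253125 m ≈ 0.006866 m

y(32/5) = 1738/253125 m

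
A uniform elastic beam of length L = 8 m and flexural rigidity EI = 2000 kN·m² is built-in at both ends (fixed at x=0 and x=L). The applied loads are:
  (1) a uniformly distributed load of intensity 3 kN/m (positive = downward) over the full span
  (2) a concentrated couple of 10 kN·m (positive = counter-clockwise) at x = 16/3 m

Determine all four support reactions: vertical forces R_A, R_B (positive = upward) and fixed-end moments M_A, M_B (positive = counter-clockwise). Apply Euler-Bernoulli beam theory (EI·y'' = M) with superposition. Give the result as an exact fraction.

R_A = 41/3 kN, M_A = 58/3 kN·m, R_B = 31/3 kN, M_B = -16 kN·m

Load 1 — uniform load w=3 kN/m over full span:
  R_A = wL/2 = 3·8/2 = 12 kN
  M_A = wL²/12 = 3·8²/12 = 16 kN·m
  R_B = wL/2 = 3·8/2 = 12 kN
  M_B = -wL²/12 = -3·8²/12 = -16 kN·m
Load 2 — applied couple M₀=10 kN·m at a=16/3 m (b=L-a=8/3):
  R_A = 6M₀ab/L³ = 6·10·(16/3)·(8/3)/8³ = 5/3 kN
  M_A = M₀b(2a-b)/L² = 10·(8/3)·(2·(16/3)-(8/3))/8² = 10/3 kN·m
  R_B = -6M₀ab/L³ = -6·10·(16/3)·(8/3)/8³ = -5/3 kN
  M_B = M₀a(2b-a)/L² = 10·(16/3)·(2·(8/3)-(16/3))/8² = 0 kN·m
Superposition: R_A = 41/3 kN, M_A = 58/3 kN·m, R_B = 31/3 kN, M_B = -16 kN·m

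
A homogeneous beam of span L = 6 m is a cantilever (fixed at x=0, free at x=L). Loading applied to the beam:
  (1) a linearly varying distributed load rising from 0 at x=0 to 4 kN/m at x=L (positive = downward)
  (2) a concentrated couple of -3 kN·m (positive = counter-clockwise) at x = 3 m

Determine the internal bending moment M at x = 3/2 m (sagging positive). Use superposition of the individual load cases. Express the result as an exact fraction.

M(3/2) = -267/8 kN·m

Load 1 — triangular load w₀=4 kN/m (0→w₀ over full span):
  M_1 = w₀Lx/2 - w₀L²/3 - w₀x³/(6L) = 4·6·(3/2)/2 - 4·6²/3 - 4·(3/2)³/(6·6) = -243/8 kN·m
Load 2 — applied couple M₀=-3 kN·m at a=3 m (b=L-a=3):
  M_2 = M₀  [x≤a] = (-3) = -3 kN·m
Superposition: M = Σ M_i = -267/8 kN·m ≈ -33.375000 kN·m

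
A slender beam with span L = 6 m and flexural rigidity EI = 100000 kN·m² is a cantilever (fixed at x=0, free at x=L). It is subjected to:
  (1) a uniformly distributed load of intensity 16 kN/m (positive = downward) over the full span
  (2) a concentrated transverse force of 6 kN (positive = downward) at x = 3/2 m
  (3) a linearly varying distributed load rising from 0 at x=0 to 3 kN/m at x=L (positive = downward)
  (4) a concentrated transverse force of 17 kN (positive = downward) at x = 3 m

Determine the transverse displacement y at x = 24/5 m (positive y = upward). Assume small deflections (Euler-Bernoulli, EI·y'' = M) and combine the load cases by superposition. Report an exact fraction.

y(24/5) = -310169529/12500000000 m

Load 1 — uniform load w=16 kN/m over full span:
  y_1 = -wx²(x²-4Lx+6L²)/(24EI) = -16·(24/5)²·((24/5)²-4·6·(24/5)+6·6²)/(24·100000) = -37152/1953125 m
Load 2 — point force P=6 kN at a=3/2 m (b=L-a=9/2):
  y_2 = -Pa²(3x-a)/(6EI)  [x>a] = -6·(3/2)²·(3·(24/5)-(3/2))/(6·100000) = -1161/4000000 m
Load 3 — triangular load w₀=3 kN/m (0→w₀ over full span):
  y_3 = (w₀Lx³/12-w₀L²x²/6-w₀x⁵/(120L))/EI = (3·6·(24/5)³/12-3·6²·(24/5)²/6-3·(24/5)⁵/(120·6))/100000 = -126684/48828125 m
Load 4 — point force P=17 kN at a=3 m (b=L-a=3):
  y_4 = -Pa²(3x-a)/(6EI)  [x>a] = -17·3²·(3·(24/5)-3)/(6·100000) = -2907/1000000 m
Superposition: y = Σ y_i = -310169529/12500000000 m ≈ -0.024814 m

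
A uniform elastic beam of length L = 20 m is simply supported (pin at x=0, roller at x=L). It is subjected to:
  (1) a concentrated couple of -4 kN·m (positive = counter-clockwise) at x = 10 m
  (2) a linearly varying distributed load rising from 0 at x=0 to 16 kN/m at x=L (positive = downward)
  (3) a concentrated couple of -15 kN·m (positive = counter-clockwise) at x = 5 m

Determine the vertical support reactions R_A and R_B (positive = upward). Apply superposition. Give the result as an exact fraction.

Load 1 — applied couple M₀=-4 kN·m at a=10 m (b=L-a=10):
  R_A = M₀/L = (-4)/20 = -1/5 kN
  R_B = -M₀/L = -(-4)/20 = 1/5 kN
Load 2 — triangular load w₀=16 kN/m (0→w₀ over full span):
  R_A = w₀L/6 = 16·20/6 = 160/3 kN
  R_B = w₀L/3 = 16·20/3 = 320/3 kN
Load 3 — applied couple M₀=-15 kN·m at a=5 m (b=L-a=15):
  R_A = M₀/L = (-15)/20 = -3/4 kN
  R_B = -M₀/L = -(-15)/20 = 3/4 kN
Superposition: R_A = 3143/60 kN, R_B = 6457/60 kN

R_A = 3143/60 kN, R_B = 6457/60 kN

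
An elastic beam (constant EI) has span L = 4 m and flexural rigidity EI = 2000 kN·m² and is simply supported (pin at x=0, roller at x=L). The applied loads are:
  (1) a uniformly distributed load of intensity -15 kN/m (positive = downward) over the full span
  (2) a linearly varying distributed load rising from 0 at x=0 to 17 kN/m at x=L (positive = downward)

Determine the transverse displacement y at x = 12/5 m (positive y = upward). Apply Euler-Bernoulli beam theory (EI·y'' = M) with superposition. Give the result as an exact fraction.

Load 1 — uniform load w=-15 kN/m over full span:
  y_1 = -wx(L³-2Lx²+x³)/(24EI) = -(-15)·(12/5)·(4³-2·4·(12/5)²+(12/5)³)/(24·2000) = 372/15625 m
Load 2 — triangular load w₀=17 kN/m (0→w₀ over full span):
  y_2 = -w₀x(7L⁴-10L²x²+3x⁴)/(360LEI) = -17·(12/5)·(7·4⁴-10·4²·(12/5)²+3·(12/5)⁴)/(360·4·2000) = -80512/5859375 m
Superposition: y = Σ y_i = 58988/5859375 m ≈ 0.010067 m

y(12/5) = 58988/5859375 m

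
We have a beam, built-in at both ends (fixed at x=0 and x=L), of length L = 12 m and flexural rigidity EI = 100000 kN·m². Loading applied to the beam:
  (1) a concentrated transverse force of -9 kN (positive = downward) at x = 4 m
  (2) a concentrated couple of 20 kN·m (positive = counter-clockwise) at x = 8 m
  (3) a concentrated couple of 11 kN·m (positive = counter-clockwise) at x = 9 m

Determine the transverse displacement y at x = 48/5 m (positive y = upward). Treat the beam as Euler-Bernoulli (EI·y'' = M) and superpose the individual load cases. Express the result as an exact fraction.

y(48/5) = 1057/25000000 m

Load 1 — point force P=-9 kN at a=4 m (b=L-a=8):
  y_1 = -Pa²(L-x)²(3bL-(3b+a)(L-x))/(6L³EI)  [x>a] = -(-9)·4²·(12-(48/5))²·(3·8·12-(3·8+4)·(12-(48/5)))/(6·12³·100000) = 69/390625 m
Load 2 — applied couple M₀=20 kN·m at a=8 m (b=L-a=4):
  y_2 = (R_Ax³/6 - M_Ax²/2 - M₀(x-a)²/2)/EI  [x>a] with R_A=20/9, M_A=20/3 = ((20/9)·(48/5)³/6 - (20/3)·(48/5)²/2 - 20·((48/5)-8)²/2)/100000 = -4/78125 m
Load 3 — applied couple M₀=11 kN·m at a=9 m (b=L-a=3):
  y_3 = (R_Ax³/6 - M_Ax²/2 - M₀(x-a)²/2)/EI  [x>a] with R_A=33/32, M_A=55/16 = ((33/32)·(48/5)³/6 - (55/16)·(48/5)²/2 - 11·((48/5)-9)²/2)/100000 = -2079/25000000 m
Superposition: y = Σ y_i = 1057/25000000 m ≈ 0.000042 m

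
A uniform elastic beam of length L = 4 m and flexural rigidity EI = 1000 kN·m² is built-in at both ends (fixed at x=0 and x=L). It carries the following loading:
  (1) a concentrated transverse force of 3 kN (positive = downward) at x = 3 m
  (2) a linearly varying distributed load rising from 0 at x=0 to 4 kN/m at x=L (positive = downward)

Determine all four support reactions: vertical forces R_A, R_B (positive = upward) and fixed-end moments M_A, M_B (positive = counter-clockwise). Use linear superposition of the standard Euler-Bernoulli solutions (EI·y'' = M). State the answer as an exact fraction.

R_A = 459/160 kN, M_A = 647/240 kN·m, R_B = 1301/160 kN, M_B = -391/80 kN·m

Load 1 — point force P=3 kN at a=3 m (b=L-a=1):
  R_A = Pb²(3a+b)/L³ = 3·1²·(3·3+1)/4³ = 15/32 kN
  M_A = Pab²/L² = 3·3·1²/4² = 9/16 kN·m
  R_B = Pa²(a+3b)/L³ = 3·3²·(3+3·1)/4³ = 81/32 kN
  M_B = -Pa²b/L² = -3·3²·1/4² = -27/16 kN·m
Load 2 — triangular load w₀=4 kN/m (0→w₀ over full span):
  R_A = 3w₀L/20 = 3·4·4/20 = 12/5 kN
  M_A = w₀L²/30 = 4·4²/30 = 32/15 kN·m
  R_B = 7w₀L/20 = 7·4·4/20 = 28/5 kN
  M_B = -w₀L²/20 = -4·4²/20 = -16/5 kN·m
Superposition: R_A = 459/160 kN, M_A = 647/240 kN·m, R_B = 1301/160 kN, M_B = -391/80 kN·m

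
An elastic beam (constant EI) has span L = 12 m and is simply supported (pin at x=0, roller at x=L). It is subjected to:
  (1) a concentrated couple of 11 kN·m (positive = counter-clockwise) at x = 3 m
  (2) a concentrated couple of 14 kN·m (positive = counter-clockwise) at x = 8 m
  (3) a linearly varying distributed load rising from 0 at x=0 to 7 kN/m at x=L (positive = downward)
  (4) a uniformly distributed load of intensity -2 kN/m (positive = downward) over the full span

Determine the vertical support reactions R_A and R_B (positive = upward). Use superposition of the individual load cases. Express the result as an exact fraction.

R_A = 49/12 kN, R_B = 167/12 kN

Load 1 — applied couple M₀=11 kN·m at a=3 m (b=L-a=9):
  R_A = M₀/L = 11/12 kN
  R_B = -M₀/L = -11/12 kN
Load 2 — applied couple M₀=14 kN·m at a=8 m (b=L-a=4):
  R_A = M₀/L = 14/12 = 7/6 kN
  R_B = -M₀/L = -14/12 = -7/6 kN
Load 3 — triangular load w₀=7 kN/m (0→w₀ over full span):
  R_A = w₀L/6 = 7·12/6 = 14 kN
  R_B = w₀L/3 = 7·12/3 = 28 kN
Load 4 — uniform load w=-2 kN/m over full span:
  R_A = wL/2 = (-2)·12/2 = -12 kN
  R_B = wL/2 = (-2)·12/2 = -12 kN
Superposition: R_A = 49/12 kN, R_B = 167/12 kN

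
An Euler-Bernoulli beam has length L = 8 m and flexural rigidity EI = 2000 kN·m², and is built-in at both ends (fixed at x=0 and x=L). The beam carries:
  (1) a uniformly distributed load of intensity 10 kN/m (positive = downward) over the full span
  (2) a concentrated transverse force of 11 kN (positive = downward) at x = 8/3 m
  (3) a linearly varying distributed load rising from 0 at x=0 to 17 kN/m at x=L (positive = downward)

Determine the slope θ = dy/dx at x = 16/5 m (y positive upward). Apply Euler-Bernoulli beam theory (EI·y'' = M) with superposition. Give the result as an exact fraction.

θ(16/5) = -15094/703125 rad

Load 1 — uniform load w=10 kN/m over full span:
  θ_1 = -wx(L-x)(L-2x)/(12EI) = -10·(16/5)·(8-(16/5))·(8-2·(16/5))/(12·2000) = -32/3125 rad
Load 2 — point force P=11 kN at a=8/3 m (b=L-a=16/3):
  θ_2 = Pa²(L-x)(2bL-(3b+a)(L-x))/(2L³EI)  [x>a] = 11·(8/3)²·(8-(16/5))·(2·(16/3)·8-(3·(16/3)+(8/3))·(8-(16/5)))/(2·8³·2000) = -22/28125 rad
Load 3 — triangular load w₀=17 kN/m (0→w₀ over full span):
  θ_3 = -w₀(2x(L-x)(L-2x)(x+2L)+x²(L-x)²)/(120LEI) = -17·(2·(16/5)·(8-(16/5))·(8-2·(16/5))·((16/5)+2·8)+(16/5)²·(8-(16/5))²)/(120·8·2000) = -816/78125 rad
Superposition: θ = Σ θ_i = -15094/703125 rad ≈ -0.021467 rad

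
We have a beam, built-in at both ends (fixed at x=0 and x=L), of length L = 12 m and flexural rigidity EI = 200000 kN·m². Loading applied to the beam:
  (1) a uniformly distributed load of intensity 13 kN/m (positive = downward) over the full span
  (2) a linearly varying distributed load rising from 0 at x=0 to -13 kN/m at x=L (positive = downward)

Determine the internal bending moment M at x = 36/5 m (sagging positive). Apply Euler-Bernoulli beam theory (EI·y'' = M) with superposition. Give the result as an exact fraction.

Load 1 — uniform load w=13 kN/m over full span:
  M_1 = wLx/2 - wL²/12 - wx²/2 = 13·12·(36/5)/2 - 13·12²/12 - 13·(36/5)²/2 = 1716/25 kN·m
Load 2 — triangular load w₀=-13 kN/m (0→w₀ over full span):
  M_2 = 3w₀Lx/20 - w₀L²/30 - w₀x³/(6L) = 3·(-13)·12·(36/5)/20 - (-13)·12²/30 - (-13)·(36/5)³/(6·12) = -4836/125 kN·m
Superposition: M = Σ M_i = 3744/125 kN·m ≈ 29.952000 kN·m

M(36/5) = 3744/125 kN·m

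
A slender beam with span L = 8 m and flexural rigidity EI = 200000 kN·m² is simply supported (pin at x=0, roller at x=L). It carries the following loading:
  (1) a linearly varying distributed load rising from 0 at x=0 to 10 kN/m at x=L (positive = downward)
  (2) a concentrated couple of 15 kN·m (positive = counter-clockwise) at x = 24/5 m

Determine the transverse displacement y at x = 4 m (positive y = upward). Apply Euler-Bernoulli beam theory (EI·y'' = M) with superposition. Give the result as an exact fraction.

y(4) = -1081/750000 m

Load 1 — triangular load w₀=10 kN/m (0→w₀ over full span):
  y_1 = -w₀x(7L⁴-10L²x²+3x⁴)/(360LEI) = -10·4·(7·8⁴-10·8²·4²+3·4⁴)/(360·8·200000) = -1/750 m
Load 2 — applied couple M₀=15 kN·m at a=24/5 m (b=L-a=16/5):
  y_2 = (M₀x³/(6L)+C₁x)/EI  [x≤a] with C₁=M₀(3b²-L²)/(6L)=-52/5 = (15·4³/(6·8)+(-52/5)·4)/200000 = -27/250000 m
Superposition: y = Σ y_i = -1081/750000 m ≈ -0.001441 m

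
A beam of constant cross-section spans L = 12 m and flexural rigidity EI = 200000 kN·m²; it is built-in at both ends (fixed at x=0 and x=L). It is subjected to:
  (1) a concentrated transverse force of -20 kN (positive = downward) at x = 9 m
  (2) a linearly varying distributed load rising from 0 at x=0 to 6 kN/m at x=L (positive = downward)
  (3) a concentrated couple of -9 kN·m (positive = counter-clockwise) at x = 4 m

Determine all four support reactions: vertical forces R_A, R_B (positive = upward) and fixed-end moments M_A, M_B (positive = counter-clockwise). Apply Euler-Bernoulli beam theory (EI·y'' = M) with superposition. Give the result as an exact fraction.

Load 1 — point force P=-20 kN at a=9 m (b=L-a=3):
  R_A = Pb²(3a+b)/L³ = (-20)·3²·(3·9+3)/12³ = -25/8 kN
  M_A = Pab²/L² = (-20)·9·3²/12² = -45/4 kN·m
  R_B = Pa²(a+3b)/L³ = (-20)·9²·(9+3·3)/12³ = -135/8 kN
  M_B = -Pa²b/L² = -(-20)·9²·3/12² = 135/4 kN·m
Load 2 — triangular load w₀=6 kN/m (0→w₀ over full span):
  R_A = 3w₀L/20 = 3·6·12/20 = 54/5 kN
  M_A = w₀L²/30 = 6·12²/30 = 144/5 kN·m
  R_B = 7w₀L/20 = 7·6·12/20 = 126/5 kN
  M_B = -w₀L²/20 = -6·12²/20 = -216/5 kN·m
Load 3 — applied couple M₀=-9 kN·m at a=4 m (b=L-a=8):
  R_A = 6M₀ab/L³ = 6·(-9)·4·8/12³ = -1 kN
  M_A = M₀b(2a-b)/L² = (-9)·8·(2·4-8)/12² = 0 kN·m
  R_B = -6M₀ab/L³ = -6·(-9)·4·8/12³ = 1 kN
  M_B = M₀a(2b-a)/L² = (-9)·4·(2·8-4)/12² = -3 kN·m
Superposition: R_A = 267/40 kN, M_A = 351/20 kN·m, R_B = 373/40 kN, M_B = -249/20 kN·m

R_A = 267/40 kN, M_A = 351/20 kN·m, R_B = 373/40 kN, M_B = -249/20 kN·m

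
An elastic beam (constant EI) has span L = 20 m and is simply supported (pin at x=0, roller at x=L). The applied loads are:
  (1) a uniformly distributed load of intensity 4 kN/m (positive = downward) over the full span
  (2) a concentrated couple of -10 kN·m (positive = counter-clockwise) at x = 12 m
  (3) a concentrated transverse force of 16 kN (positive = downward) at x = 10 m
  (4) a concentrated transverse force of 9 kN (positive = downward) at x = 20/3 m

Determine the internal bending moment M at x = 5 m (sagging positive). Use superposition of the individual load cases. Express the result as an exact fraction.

M(5) = 435/2 kN·m

Load 1 — uniform load w=4 kN/m over full span:
  M_1 = wx(L-x)/2 = 4·5·(20-5)/2 = 150 kN·m
Load 2 — applied couple M₀=-10 kN·m at a=12 m (b=L-a=8):
  M_2 = M₀x/L  [x≤a] = (-10)·5/20 = -5/2 kN·m
Load 3 — point force P=16 kN at a=10 m (b=L-a=10):
  M_3 = Pbx/L  [x≤a] = 16·10·5/20 = 40 kN·m
Load 4 — point force P=9 kN at a=20/3 m (b=L-a=40/3):
  M_4 = Pbx/L  [x≤a] = 9·(40/3)·5/20 = 30 kN·m
Superposition: M = Σ M_i = 435/2 kN·m ≈ 217.500000 kN·m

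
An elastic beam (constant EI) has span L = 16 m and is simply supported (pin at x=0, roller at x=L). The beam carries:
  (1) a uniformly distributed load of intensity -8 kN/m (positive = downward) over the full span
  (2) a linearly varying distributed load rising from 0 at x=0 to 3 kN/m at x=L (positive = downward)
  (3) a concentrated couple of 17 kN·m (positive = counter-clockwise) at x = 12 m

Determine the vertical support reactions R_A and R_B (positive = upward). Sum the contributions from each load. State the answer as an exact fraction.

Load 1 — uniform load w=-8 kN/m over full span:
  R_A = wL/2 = (-8)·16/2 = -64 kN
  R_B = wL/2 = (-8)·16/2 = -64 kN
Load 2 — triangular load w₀=3 kN/m (0→w₀ over full span):
  R_A = w₀L/6 = 3·16/6 = 8 kN
  R_B = w₀L/3 = 3·16/3 = 16 kN
Load 3 — applied couple M₀=17 kN·m at a=12 m (b=L-a=4):
  R_A = M₀/L = 17/16 kN
  R_B = -M₀/L = -17/16 kN
Superposition: R_A = -879/16 kN, R_B = -785/16 kN

R_A = -879/16 kN, R_B = -785/16 kN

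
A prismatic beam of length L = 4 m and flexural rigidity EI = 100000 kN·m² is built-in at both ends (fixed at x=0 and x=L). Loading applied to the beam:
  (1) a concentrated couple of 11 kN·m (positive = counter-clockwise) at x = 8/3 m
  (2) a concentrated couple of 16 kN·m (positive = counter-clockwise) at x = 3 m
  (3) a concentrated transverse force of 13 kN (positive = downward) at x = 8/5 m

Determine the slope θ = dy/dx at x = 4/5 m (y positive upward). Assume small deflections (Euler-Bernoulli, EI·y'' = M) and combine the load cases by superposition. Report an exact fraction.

Load 1 — applied couple M₀=11 kN·m at a=8/3 m (b=L-a=4/3):
  θ_1 = (R_Ax²/2 - M_Ax)/EI  [x≤a] with R_A=11/3, M_A=11/3 = ((11/3)·(4/5)²/2 - (11/3)·(4/5))/100000 = -11/625000 rad
Load 2 — applied couple M₀=16 kN·m at a=3 m (b=L-a=1):
  θ_2 = (R_Ax²/2 - M_Ax)/EI  [x≤a] with R_A=9/2, M_A=5 = ((9/2)·(4/5)²/2 - 5·(4/5))/100000 = -2/78125 rad
Load 3 — point force P=13 kN at a=8/5 m (b=L-a=12/5):
  θ_3 = -Pb²x(2aL-(3a+b)x)/(2L³EI)  [x≤a] = -13·(12/5)²·(4/5)·(2·(8/5)·4-(3·(8/5)+(12/5))·(4/5))/(2·4³·100000) = -1287/39062500 rad
Superposition: θ = Σ θ_i = -5949/78125000 rad ≈ -0.000076 rad

θ(4/5) = -5949/78125000 rad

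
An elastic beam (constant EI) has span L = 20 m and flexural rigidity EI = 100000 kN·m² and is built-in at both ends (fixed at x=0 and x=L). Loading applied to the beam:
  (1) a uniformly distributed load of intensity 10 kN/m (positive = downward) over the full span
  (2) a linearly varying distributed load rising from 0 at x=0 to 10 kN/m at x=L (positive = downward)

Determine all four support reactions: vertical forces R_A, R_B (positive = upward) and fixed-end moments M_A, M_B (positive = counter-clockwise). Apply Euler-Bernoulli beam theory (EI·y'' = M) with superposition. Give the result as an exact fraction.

Load 1 — uniform load w=10 kN/m over full span:
  R_A = wL/2 = 10·20/2 = 100 kN
  M_A = wL²/12 = 10·20²/12 = 1000/3 kN·m
  R_B = wL/2 = 10·20/2 = 100 kN
  M_B = -wL²/12 = -10·20²/12 = -1000/3 kN·m
Load 2 — triangular load w₀=10 kN/m (0→w₀ over full span):
  R_A = 3w₀L/20 = 3·10·20/20 = 30 kN
  M_A = w₀L²/30 = 10·20²/30 = 400/3 kN·m
  R_B = 7w₀L/20 = 7·10·20/20 = 70 kN
  M_B = -w₀L²/20 = -10·20²/20 = -200 kN·m
Superposition: R_A = 130 kN, M_A = 1400/3 kN·m, R_B = 170 kN, M_B = -1600/3 kN·m

R_A = 130 kN, M_A = 1400/3 kN·m, R_B = 170 kN, M_B = -1600/3 kN·m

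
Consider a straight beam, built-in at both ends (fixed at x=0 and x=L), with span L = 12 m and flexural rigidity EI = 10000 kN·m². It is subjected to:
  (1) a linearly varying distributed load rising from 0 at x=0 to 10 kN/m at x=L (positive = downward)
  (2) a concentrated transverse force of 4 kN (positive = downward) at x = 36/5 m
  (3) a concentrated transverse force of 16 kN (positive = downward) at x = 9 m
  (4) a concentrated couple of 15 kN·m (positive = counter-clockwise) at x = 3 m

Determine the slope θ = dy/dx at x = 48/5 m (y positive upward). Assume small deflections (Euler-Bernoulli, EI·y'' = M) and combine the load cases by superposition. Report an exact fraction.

θ(48/5) = 79353/7812500 rad

Load 1 — triangular load w₀=10 kN/m (0→w₀ over full span):
  θ_1 = -w₀(2x(L-x)(L-2x)(x+2L)+x²(L-x)²)/(120LEI) = -10·(2·(48/5)·(12-(48/5))·(12-2·(48/5))·((48/5)+2·12)+(48/5)²·(12-(48/5))²)/(120·12·10000) = 576/78125 rad
Load 2 — point force P=4 kN at a=36/5 m (b=L-a=24/5):
  θ_2 = Pa²(L-x)(2bL-(3b+a)(L-x))/(2L³EI)  [x>a] = 4·(36/5)²·(12-(48/5))·(2·(24/5)·12-(3·(24/5)+(36/5))·(12-(48/5)))/(2·12³·10000) = 1782/1953125 rad
Load 3 — point force P=16 kN at a=9 m (b=L-a=3):
  θ_3 = Pa²(L-x)(2bL-(3b+a)(L-x))/(2L³EI)  [x>a] = 16·9²·(12-(48/5))·(2·3·12-(3·3+9)·(12-(48/5)))/(2·12³·10000) = 81/31250 rad
Load 4 — applied couple M₀=15 kN·m at a=3 m (b=L-a=9):
  θ_4 = (R_Ax²/2 - M_Ax - M₀(x-a))/EI  [x>a] with R_A=45/32, M_A=-45/16 = ((45/32)·(48/5)²/2 - (-45/16)·(48/5) - 15·((48/5)-3))/10000 = -9/12500 rad
Superposition: θ = Σ θ_i = 79353/7812500 rad ≈ 0.010157 rad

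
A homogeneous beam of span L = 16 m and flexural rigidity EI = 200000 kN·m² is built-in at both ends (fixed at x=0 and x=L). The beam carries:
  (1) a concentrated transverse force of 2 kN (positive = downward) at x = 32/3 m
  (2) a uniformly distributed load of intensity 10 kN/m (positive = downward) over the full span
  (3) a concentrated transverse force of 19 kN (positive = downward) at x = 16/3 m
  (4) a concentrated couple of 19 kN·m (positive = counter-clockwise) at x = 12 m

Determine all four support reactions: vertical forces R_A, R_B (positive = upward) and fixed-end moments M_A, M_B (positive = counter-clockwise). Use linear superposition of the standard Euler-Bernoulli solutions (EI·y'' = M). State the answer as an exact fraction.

Load 1 — point force P=2 kN at a=32/3 m (b=L-a=16/3):
  R_A = Pb²(3a+b)/L³ = 2·(16/3)²·(3·(32/3)+(16/3))/16³ = 14/27 kN
  M_A = Pab²/L² = 2·(32/3)·(16/3)²/16² = 64/27 kN·m
  R_B = Pa²(a+3b)/L³ = 2·(32/3)²·((32/3)+3·(16/3))/16³ = 40/27 kN
  M_B = -Pa²b/L² = -2·(32/3)²·(16/3)/16² = -128/27 kN·m
Load 2 — uniform load w=10 kN/m over full span:
  R_A = wL/2 = 10·16/2 = 80 kN
  M_A = wL²/12 = 10·16²/12 = 640/3 kN·m
  R_B = wL/2 = 10·16/2 = 80 kN
  M_B = -wL²/12 = -10·16²/12 = -640/3 kN·m
Load 3 — point force P=19 kN at a=16/3 m (b=L-a=32/3):
  R_A = Pb²(3a+b)/L³ = 19·(32/3)²·(3·(16/3)+(32/3))/16³ = 380/27 kN
  M_A = Pab²/L² = 19·(16/3)·(32/3)²/16² = 1216/27 kN·m
  R_B = Pa²(a+3b)/L³ = 19·(16/3)²·((16/3)+3·(32/3))/16³ = 133/27 kN
  M_B = -Pa²b/L² = -19·(16/3)²·(32/3)/16² = -608/27 kN·m
Load 4 — applied couple M₀=19 kN·m at a=12 m (b=L-a=4):
  R_A = 6M₀ab/L³ = 6·19·12·4/16³ = 171/128 kN
  M_A = M₀b(2a-b)/L² = 19·4·(2·12-4)/16² = 95/16 kN·m
  R_B = -6M₀ab/L³ = -6·19·12·4/16³ = -171/128 kN
  M_B = M₀a(2b-a)/L² = 19·12·(2·4-12)/16² = -57/16 kN·m
Superposition: R_A = 331529/3456 kN, M_A = 115205/432 kN·m, R_B = 294007/3456 kN, M_B = -105475/432 kN·m

R_A = 331529/3456 kN, M_A = 115205/432 kN·m, R_B = 294007/3456 kN, M_B = -105475/432 kN·m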